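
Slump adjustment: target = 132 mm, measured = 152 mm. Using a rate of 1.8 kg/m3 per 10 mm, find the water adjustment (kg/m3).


Difference = 132 - 152 = -20 mm
Water adjustment = -20 * 1.8 / 10 = -3.6 kg/m3

-3.6


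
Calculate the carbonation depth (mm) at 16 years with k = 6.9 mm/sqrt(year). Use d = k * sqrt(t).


depth = k * sqrt(t)
= 6.9 * sqrt(16)
= 27.6 mm

27.6


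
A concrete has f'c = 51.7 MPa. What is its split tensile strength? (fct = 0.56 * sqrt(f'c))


fct = 0.56 * sqrt(51.7)
= 0.56 * 7.19
= 4.027 MPa

4.027


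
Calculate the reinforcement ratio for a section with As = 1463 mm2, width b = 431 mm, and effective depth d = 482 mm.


rho = As / (b * d)
= 1463 / (431 * 482)
= 0.007

0.007


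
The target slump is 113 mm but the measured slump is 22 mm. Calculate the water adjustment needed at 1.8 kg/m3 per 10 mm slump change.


Difference = 113 - 22 = 91 mm
Water adjustment = 91 * 1.8 / 10 = 16.4 kg/m3

16.4


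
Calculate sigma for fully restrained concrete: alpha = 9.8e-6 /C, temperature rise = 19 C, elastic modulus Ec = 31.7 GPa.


sigma = alpha * dT * Ec
= 9.8e-6 * 19 * 31.7 * 1000
= 5.903 MPa

5.903


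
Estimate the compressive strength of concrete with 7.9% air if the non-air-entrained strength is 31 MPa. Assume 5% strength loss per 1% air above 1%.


Strength loss = (7.9 - 1) * 5 = 34.5%
f'c = 31 * (1 - 34.5/100)
= 20.3 MPa

20.3


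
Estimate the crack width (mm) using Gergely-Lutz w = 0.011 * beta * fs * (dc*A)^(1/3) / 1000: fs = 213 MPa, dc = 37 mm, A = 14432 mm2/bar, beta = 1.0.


w = 0.011 * beta * fs * (dc * A)^(1/3) / 1000
= 0.011 * 1.0 * 213 * (37 * 14432)^(1/3) / 1000
= 0.19 mm

0.19


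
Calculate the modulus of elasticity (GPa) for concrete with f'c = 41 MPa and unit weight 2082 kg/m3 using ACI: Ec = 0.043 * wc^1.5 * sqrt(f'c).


Ec = 0.043 * 2082^1.5 * sqrt(41) / 1000
= 26.16 GPa

26.16


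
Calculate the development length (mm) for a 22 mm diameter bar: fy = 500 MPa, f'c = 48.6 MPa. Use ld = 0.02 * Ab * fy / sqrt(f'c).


Ab = pi * 22^2 / 4 = 380.133 mm2
ld = 0.02 * 380.133 * 500 / sqrt(48.6)
= 545.3 mm

545.3


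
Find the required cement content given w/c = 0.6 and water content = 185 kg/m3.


Cement = water / (w/c)
= 185 / 0.6
= 308.3 kg/m3

308.3


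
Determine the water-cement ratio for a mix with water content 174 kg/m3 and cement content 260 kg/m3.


w/c = water / cement
w/c = 174 / 260 = 0.669

0.669


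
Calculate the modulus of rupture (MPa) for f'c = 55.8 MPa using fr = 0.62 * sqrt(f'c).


fr = 0.62 * sqrt(55.8)
= 4.631 MPa

4.631


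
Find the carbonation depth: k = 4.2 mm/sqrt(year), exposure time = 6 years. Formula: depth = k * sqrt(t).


depth = k * sqrt(t)
= 4.2 * sqrt(6)
= 10.29 mm

10.29


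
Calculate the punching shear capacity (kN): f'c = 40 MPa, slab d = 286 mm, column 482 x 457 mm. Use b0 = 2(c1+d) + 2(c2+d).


b0 = 2*(482 + 286) + 2*(457 + 286) = 3022 mm
Vc = 0.33 * sqrt(40) * 3022 * 286 / 1000
= 1803.87 kN

1803.87


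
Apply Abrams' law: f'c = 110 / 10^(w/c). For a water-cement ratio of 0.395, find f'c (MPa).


f'c = 110 / 10^0.395
= 110 / 2.483
= 44.3 MPa

44.3


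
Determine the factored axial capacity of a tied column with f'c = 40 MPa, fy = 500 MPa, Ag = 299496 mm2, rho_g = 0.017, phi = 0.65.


Ast = rho * Ag = 0.017 * 299496 = 5091.432 mm2
phi*Pn = 0.65 * 0.80 * (0.85 * 40 * (299496 - 5091.432) + 500 * 5091.432) / 1000
= 6528.85 kN

6528.85


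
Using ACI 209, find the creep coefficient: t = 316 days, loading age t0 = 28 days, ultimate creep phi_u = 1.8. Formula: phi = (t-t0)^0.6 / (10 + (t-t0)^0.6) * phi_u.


dt = 316 - 28 = 288
phi = 288^0.6 / (10 + 288^0.6) * 1.8
= 1.349

1.349


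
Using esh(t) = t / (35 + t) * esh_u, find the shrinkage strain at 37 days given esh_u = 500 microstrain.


esh(37) = 37 / (35 + 37) * 500
= 37 / 72 * 500
= 256.9 microstrain

256.9


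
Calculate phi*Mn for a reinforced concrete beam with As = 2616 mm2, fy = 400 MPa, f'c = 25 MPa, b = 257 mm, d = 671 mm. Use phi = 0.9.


a = As * fy / (0.85 * f'c * b)
= 2616 * 400 / (0.85 * 25 * 257)
= 191.6045 mm
Mn = As * fy * (d - a/2) / 10^6
= 601.8869 kN-m
phi*Mn = 0.9 * 601.8869 = 541.7 kN-m

541.7


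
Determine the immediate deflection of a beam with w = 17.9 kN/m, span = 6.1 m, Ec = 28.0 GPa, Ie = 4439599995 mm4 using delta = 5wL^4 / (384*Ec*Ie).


Convert: L = 6.1 m = 6100 mm, Ec = 28.0 GPa = 28000 MPa
delta = 5 * 17.9 * 6100^4 / (384 * 28000 * 4439599995)
= 2.6 mm

2.6


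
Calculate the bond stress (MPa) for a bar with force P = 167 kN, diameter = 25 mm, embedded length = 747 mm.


u = P / (pi * db * ld)
= 167 * 1000 / (pi * 25 * 747)
= 2.846 MPa

2.846


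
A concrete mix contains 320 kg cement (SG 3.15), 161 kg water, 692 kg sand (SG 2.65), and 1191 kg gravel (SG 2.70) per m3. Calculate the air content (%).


Vol cement = 320 / (3.15 * 1000) = 0.101587 m3
Vol water = 161 / 1000 = 0.161 m3
Vol sand = 692 / (2.65 * 1000) = 0.261132 m3
Vol gravel = 1191 / (2.70 * 1000) = 0.441111 m3
Total solid + water volume = 0.96483 m3
Air = (1 - 0.96483) * 100 = 3.52%

3.52


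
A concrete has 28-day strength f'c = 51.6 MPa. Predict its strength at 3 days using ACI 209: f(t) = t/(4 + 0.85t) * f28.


f(3) = 3 / (4 + 0.85 * 3) * 51.6
= 3 / 6.55 * 51.6
= 23.63 MPa

23.63


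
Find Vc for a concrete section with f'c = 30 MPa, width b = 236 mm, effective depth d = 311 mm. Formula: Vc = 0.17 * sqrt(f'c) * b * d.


Vc = 0.17 * sqrt(30) * 236 * 311 / 1000
= 68.34 kN

68.34


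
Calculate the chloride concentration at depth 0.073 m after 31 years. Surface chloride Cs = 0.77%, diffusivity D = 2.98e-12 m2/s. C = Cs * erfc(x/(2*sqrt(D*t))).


t_seconds = 31 * 365.25 * 24 * 3600 = 978285600.0 s
arg = 0.073 / (2 * sqrt(2.98e-12 * 978285600.0))
= 0.676
erfc(0.676) = 0.3391
C = 0.77 * 0.3391 = 0.2611%

0.2611


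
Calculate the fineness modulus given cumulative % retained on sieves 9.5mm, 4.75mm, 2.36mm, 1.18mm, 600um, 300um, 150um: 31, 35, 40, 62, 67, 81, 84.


FM = sum(cumulative % retained) / 100
= 400 / 100
= 4.0

4.0


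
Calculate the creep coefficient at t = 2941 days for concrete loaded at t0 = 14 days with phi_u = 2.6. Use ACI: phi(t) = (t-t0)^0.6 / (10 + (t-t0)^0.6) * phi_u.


dt = 2941 - 14 = 2927
phi = 2927^0.6 / (10 + 2927^0.6) * 2.6
= 2.4

2.4


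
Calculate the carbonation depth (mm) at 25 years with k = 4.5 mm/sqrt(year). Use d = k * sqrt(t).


depth = k * sqrt(t)
= 4.5 * sqrt(25)
= 22.5 mm

22.5


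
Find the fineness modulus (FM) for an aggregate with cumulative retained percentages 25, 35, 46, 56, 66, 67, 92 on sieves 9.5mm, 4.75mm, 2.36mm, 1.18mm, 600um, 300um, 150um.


FM = sum(cumulative % retained) / 100
= 387 / 100
= 3.87

3.87


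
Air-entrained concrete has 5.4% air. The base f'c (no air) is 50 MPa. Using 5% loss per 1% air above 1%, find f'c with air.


Strength loss = (5.4 - 1) * 5 = 22.0%
f'c = 50 * (1 - 22.0/100)
= 39.0 MPa

39.0


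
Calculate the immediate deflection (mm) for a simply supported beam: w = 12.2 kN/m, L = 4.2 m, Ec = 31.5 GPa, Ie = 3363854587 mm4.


Convert: L = 4.2 m = 4200 mm, Ec = 31.5 GPa = 31500 MPa
delta = 5 * 12.2 * 4200^4 / (384 * 31500 * 3363854587)
= 0.47 mm

0.47


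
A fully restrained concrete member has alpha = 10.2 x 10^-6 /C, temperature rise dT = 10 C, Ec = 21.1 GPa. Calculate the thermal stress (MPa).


sigma = alpha * dT * Ec
= 10.2e-6 * 10 * 21.1 * 1000
= 2.152 MPa

2.152


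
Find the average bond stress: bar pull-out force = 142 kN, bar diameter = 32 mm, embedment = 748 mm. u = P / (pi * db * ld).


u = P / (pi * db * ld)
= 142 * 1000 / (pi * 32 * 748)
= 1.888 MPa

1.888


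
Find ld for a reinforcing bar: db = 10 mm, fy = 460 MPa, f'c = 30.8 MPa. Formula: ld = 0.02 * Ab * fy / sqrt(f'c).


Ab = pi * 10^2 / 4 = 78.54 mm2
ld = 0.02 * 78.54 * 460 / sqrt(30.8)
= 130.2 mm

130.2


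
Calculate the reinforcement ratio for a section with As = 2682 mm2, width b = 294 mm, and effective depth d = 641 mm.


rho = As / (b * d)
= 2682 / (294 * 641)
= 0.0142

0.0142


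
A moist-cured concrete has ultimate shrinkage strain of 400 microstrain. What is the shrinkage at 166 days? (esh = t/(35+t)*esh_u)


esh(166) = 166 / (35 + 166) * 400
= 166 / 201 * 400
= 330.3 microstrain

330.3


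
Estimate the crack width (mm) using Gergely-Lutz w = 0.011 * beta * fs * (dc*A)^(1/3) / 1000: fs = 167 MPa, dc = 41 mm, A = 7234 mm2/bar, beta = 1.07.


w = 0.011 * beta * fs * (dc * A)^(1/3) / 1000
= 0.011 * 1.07 * 167 * (41 * 7234)^(1/3) / 1000
= 0.131 mm

0.131


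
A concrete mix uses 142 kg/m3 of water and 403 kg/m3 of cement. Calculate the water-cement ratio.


w/c = water / cement
w/c = 142 / 403 = 0.352

0.352


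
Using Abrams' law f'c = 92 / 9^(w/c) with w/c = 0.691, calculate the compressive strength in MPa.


f'c = 92 / 9^0.691
= 92 / 4.564
= 20.16 MPa

20.16


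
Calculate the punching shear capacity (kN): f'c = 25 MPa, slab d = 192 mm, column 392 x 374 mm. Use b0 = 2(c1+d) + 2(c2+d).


b0 = 2*(392 + 192) + 2*(374 + 192) = 2300 mm
Vc = 0.33 * sqrt(25) * 2300 * 192 / 1000
= 728.64 kN

728.64


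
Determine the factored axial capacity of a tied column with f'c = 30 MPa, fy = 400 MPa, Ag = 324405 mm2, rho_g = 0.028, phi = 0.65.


Ast = rho * Ag = 0.028 * 324405 = 9083.34 mm2
phi*Pn = 0.65 * 0.80 * (0.85 * 30 * (324405 - 9083.34) + 400 * 9083.34) / 1000
= 6070.5 kN

6070.5


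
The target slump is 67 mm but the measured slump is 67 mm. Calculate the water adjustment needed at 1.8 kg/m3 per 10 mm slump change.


Difference = 67 - 67 = 0 mm
Water adjustment = 0 * 1.8 / 10 = 0.0 kg/m3

0.0


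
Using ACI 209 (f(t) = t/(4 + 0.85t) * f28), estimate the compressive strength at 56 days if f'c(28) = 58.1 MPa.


f(56) = 56 / (4 + 0.85 * 56) * 58.1
= 56 / 51.6 * 58.1
= 63.05 MPa

63.05


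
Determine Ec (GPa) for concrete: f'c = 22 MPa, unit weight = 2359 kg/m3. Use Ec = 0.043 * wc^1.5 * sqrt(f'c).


Ec = 0.043 * 2359^1.5 * sqrt(22) / 1000
= 23.11 GPa

23.11


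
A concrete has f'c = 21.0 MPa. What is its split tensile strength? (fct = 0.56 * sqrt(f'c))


fct = 0.56 * sqrt(21.0)
= 0.56 * 4.583
= 2.566 MPa

2.566


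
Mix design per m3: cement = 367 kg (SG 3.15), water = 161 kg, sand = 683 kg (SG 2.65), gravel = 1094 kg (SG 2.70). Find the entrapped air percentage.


Vol cement = 367 / (3.15 * 1000) = 0.116508 m3
Vol water = 161 / 1000 = 0.161 m3
Vol sand = 683 / (2.65 * 1000) = 0.257736 m3
Vol gravel = 1094 / (2.70 * 1000) = 0.405185 m3
Total solid + water volume = 0.940429 m3
Air = (1 - 0.940429) * 100 = 5.96%

5.96


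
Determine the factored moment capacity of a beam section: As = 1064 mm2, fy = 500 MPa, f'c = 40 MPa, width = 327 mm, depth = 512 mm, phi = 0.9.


a = As * fy / (0.85 * f'c * b)
= 1064 * 500 / (0.85 * 40 * 327)
= 47.8503 mm
Mn = As * fy * (d - a/2) / 10^6
= 259.6558 kN-m
phi*Mn = 0.9 * 259.6558 = 233.69 kN-m

233.69


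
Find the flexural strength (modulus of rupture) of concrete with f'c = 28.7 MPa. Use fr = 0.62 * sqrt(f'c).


fr = 0.62 * sqrt(28.7)
= 3.321 MPa

3.321


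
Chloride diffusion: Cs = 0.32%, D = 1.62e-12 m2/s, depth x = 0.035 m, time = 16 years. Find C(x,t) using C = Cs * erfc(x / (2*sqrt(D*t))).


t_seconds = 16 * 365.25 * 24 * 3600 = 504921600.0 s
arg = 0.035 / (2 * sqrt(1.62e-12 * 504921600.0))
= 0.6119
erfc(0.6119) = 0.3869
C = 0.32 * 0.3869 = 0.1238%

0.1238


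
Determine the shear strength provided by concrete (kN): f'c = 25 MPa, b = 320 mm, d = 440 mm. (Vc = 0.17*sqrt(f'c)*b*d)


Vc = 0.17 * sqrt(25) * 320 * 440 / 1000
= 119.68 kN

119.68


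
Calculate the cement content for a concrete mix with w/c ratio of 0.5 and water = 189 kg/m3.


Cement = water / (w/c)
= 189 / 0.5
= 378.0 kg/m3

378.0


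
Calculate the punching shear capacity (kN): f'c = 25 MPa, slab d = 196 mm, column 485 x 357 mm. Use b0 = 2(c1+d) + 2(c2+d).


b0 = 2*(485 + 196) + 2*(357 + 196) = 2468 mm
Vc = 0.33 * sqrt(25) * 2468 * 196 / 1000
= 798.15 kN

798.15


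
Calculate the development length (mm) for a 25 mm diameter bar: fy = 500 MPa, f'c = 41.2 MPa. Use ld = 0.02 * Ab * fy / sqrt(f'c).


Ab = pi * 25^2 / 4 = 490.874 mm2
ld = 0.02 * 490.874 * 500 / sqrt(41.2)
= 764.8 mm

764.8


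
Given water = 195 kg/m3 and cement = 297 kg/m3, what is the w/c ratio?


w/c = water / cement
w/c = 195 / 297 = 0.657

0.657


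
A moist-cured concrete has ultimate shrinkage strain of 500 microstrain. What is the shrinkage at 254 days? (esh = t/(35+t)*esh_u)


esh(254) = 254 / (35 + 254) * 500
= 254 / 289 * 500
= 439.4 microstrain

439.4


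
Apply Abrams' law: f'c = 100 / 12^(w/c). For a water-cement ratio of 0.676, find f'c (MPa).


f'c = 100 / 12^0.676
= 100 / 5.364
= 18.64 MPa

18.64


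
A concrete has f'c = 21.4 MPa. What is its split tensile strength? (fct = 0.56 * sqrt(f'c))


fct = 0.56 * sqrt(21.4)
= 0.56 * 4.626
= 2.591 MPa

2.591


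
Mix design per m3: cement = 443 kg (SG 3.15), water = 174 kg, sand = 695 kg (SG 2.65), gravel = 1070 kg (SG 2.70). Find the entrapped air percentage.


Vol cement = 443 / (3.15 * 1000) = 0.140635 m3
Vol water = 174 / 1000 = 0.174 m3
Vol sand = 695 / (2.65 * 1000) = 0.262264 m3
Vol gravel = 1070 / (2.70 * 1000) = 0.396296 m3
Total solid + water volume = 0.973195 m3
Air = (1 - 0.973195) * 100 = 2.68%

2.68


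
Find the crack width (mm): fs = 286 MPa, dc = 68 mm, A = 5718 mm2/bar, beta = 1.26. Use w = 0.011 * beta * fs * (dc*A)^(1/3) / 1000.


w = 0.011 * beta * fs * (dc * A)^(1/3) / 1000
= 0.011 * 1.26 * 286 * (68 * 5718)^(1/3) / 1000
= 0.289 mm

0.289


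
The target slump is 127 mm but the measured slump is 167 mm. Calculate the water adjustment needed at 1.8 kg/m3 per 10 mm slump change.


Difference = 127 - 167 = -40 mm
Water adjustment = -40 * 1.8 / 10 = -7.2 kg/m3

-7.2


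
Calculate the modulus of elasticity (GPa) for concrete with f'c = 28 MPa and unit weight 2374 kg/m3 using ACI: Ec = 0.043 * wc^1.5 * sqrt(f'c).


Ec = 0.043 * 2374^1.5 * sqrt(28) / 1000
= 26.32 GPa

26.32


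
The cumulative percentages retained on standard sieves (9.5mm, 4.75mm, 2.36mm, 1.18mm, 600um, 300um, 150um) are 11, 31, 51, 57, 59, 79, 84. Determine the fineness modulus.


FM = sum(cumulative % retained) / 100
= 372 / 100
= 3.72

3.72


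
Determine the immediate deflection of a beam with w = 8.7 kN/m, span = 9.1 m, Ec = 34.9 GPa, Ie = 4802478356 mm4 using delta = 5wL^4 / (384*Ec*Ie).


Convert: L = 9.1 m = 9100 mm, Ec = 34.9 GPa = 34900 MPa
delta = 5 * 8.7 * 9100^4 / (384 * 34900 * 4802478356)
= 4.63 mm

4.63


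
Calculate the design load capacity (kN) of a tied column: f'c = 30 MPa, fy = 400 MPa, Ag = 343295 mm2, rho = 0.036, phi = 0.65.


Ast = rho * Ag = 0.036 * 343295 = 12358.62 mm2
phi*Pn = 0.65 * 0.80 * (0.85 * 30 * (343295 - 12358.62) + 400 * 12358.62) / 1000
= 6958.81 kN

6958.81


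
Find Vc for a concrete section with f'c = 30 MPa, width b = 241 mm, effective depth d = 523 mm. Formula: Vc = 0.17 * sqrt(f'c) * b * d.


Vc = 0.17 * sqrt(30) * 241 * 523 / 1000
= 117.36 kN

117.36


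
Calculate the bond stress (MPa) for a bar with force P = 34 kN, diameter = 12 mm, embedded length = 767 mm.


u = P / (pi * db * ld)
= 34 * 1000 / (pi * 12 * 767)
= 1.176 MPa

1.176


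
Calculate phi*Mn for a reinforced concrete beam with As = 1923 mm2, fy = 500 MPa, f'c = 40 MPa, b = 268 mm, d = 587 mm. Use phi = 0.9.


a = As * fy / (0.85 * f'c * b)
= 1923 * 500 / (0.85 * 40 * 268)
= 105.5202 mm
Mn = As * fy * (d - a/2) / 10^6
= 513.6717 kN-m
phi*Mn = 0.9 * 513.6717 = 462.3 kN-m

462.3


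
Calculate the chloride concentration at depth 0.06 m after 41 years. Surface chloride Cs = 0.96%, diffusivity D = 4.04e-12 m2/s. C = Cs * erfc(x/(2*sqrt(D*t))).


t_seconds = 41 * 365.25 * 24 * 3600 = 1293861600.0 s
arg = 0.06 / (2 * sqrt(4.04e-12 * 1293861600.0))
= 0.4149
erfc(0.4149) = 0.5573
C = 0.96 * 0.5573 = 0.535%

0.535


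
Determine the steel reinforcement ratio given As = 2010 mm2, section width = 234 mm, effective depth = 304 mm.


rho = As / (b * d)
= 2010 / (234 * 304)
= 0.0283

0.0283


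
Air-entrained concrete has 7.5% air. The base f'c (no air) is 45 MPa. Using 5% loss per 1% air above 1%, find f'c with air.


Strength loss = (7.5 - 1) * 5 = 32.5%
f'c = 45 * (1 - 32.5/100)
= 30.38 MPa

30.38


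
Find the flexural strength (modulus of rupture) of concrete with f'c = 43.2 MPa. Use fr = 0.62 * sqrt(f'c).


fr = 0.62 * sqrt(43.2)
= 4.075 MPa

4.075


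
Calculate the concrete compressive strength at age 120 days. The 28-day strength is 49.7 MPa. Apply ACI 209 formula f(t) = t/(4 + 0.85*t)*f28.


f(120) = 120 / (4 + 0.85 * 120) * 49.7
= 120 / 106.0 * 49.7
= 56.26 MPa

56.26


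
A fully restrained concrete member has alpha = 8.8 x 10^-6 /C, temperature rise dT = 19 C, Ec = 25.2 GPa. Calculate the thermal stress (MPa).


sigma = alpha * dT * Ec
= 8.8e-6 * 19 * 25.2 * 1000
= 4.213 MPa

4.213


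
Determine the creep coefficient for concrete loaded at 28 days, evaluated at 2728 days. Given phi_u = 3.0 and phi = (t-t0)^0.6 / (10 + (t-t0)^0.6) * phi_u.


dt = 2728 - 28 = 2700
phi = 2700^0.6 / (10 + 2700^0.6) * 3.0
= 2.759

2.759


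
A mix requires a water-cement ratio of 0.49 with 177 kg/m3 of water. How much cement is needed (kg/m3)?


Cement = water / (w/c)
= 177 / 0.49
= 361.2 kg/m3

361.2


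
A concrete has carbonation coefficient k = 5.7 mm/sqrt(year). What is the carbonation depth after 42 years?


depth = k * sqrt(t)
= 5.7 * sqrt(42)
= 36.94 mm

36.94


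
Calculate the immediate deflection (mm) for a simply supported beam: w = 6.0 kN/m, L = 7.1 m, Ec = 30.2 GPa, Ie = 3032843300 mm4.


Convert: L = 7.1 m = 7100 mm, Ec = 30.2 GPa = 30200 MPa
delta = 5 * 6.0 * 7100^4 / (384 * 30200 * 3032843300)
= 2.17 mm

2.17


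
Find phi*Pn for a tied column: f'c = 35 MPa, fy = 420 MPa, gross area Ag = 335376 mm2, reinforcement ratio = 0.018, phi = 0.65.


Ast = rho * Ag = 0.018 * 335376 = 6036.768 mm2
phi*Pn = 0.65 * 0.80 * (0.85 * 35 * (335376 - 6036.768) + 420 * 6036.768) / 1000
= 6413.31 kN

6413.31


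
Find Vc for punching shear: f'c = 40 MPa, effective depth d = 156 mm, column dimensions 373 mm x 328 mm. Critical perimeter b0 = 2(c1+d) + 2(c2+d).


b0 = 2*(373 + 156) + 2*(328 + 156) = 2026 mm
Vc = 0.33 * sqrt(40) * 2026 * 156 / 1000
= 659.64 kN

659.64


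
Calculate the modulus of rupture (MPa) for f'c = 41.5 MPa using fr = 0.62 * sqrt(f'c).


fr = 0.62 * sqrt(41.5)
= 3.994 MPa

3.994


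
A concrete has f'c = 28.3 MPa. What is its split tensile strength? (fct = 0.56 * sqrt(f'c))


fct = 0.56 * sqrt(28.3)
= 0.56 * 5.32
= 2.979 MPa

2.979


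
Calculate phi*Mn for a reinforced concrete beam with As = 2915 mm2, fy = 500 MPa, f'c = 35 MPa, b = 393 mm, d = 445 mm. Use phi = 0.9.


a = As * fy / (0.85 * f'c * b)
= 2915 * 500 / (0.85 * 35 * 393)
= 124.6606 mm
Mn = As * fy * (d - a/2) / 10^6
= 557.7411 kN-m
phi*Mn = 0.9 * 557.7411 = 501.97 kN-m

501.97


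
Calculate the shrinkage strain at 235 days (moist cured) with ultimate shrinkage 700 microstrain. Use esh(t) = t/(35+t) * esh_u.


esh(235) = 235 / (35 + 235) * 700
= 235 / 270 * 700
= 609.3 microstrain

609.3


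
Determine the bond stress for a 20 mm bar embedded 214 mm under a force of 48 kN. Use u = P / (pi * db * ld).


u = P / (pi * db * ld)
= 48 * 1000 / (pi * 20 * 214)
= 3.57 MPa

3.57


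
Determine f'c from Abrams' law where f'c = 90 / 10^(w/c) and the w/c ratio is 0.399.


f'c = 90 / 10^0.399
= 90 / 2.506
= 35.91 MPa

35.91


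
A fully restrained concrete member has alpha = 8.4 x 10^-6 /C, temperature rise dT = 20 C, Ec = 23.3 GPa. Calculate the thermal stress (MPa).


sigma = alpha * dT * Ec
= 8.4e-6 * 20 * 23.3 * 1000
= 3.914 MPa

3.914


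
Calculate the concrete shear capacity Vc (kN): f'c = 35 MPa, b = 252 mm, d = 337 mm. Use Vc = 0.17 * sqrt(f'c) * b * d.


Vc = 0.17 * sqrt(35) * 252 * 337 / 1000
= 85.41 kN

85.41


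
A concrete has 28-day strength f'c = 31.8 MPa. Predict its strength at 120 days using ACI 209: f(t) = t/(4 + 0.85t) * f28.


f(120) = 120 / (4 + 0.85 * 120) * 31.8
= 120 / 106.0 * 31.8
= 36.0 MPa

36.0


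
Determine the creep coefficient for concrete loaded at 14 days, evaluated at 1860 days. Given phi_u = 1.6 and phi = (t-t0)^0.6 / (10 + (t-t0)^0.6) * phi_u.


dt = 1860 - 14 = 1846
phi = 1846^0.6 / (10 + 1846^0.6) * 1.6
= 1.442

1.442


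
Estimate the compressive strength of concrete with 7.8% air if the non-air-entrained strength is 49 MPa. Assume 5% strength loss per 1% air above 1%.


Strength loss = (7.8 - 1) * 5 = 34.0%
f'c = 49 * (1 - 34.0/100)
= 32.34 MPa

32.34


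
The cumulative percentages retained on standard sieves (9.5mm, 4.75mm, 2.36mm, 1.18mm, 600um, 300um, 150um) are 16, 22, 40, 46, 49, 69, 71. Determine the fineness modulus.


FM = sum(cumulative % retained) / 100
= 313 / 100
= 3.13

3.13


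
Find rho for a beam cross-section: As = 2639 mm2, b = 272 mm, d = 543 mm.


rho = As / (b * d)
= 2639 / (272 * 543)
= 0.0179

0.0179


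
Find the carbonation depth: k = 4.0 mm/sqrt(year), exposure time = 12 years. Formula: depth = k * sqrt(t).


depth = k * sqrt(t)
= 4.0 * sqrt(12)
= 13.86 mm

13.86


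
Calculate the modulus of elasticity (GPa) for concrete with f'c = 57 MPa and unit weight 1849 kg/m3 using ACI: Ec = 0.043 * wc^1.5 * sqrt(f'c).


Ec = 0.043 * 1849^1.5 * sqrt(57) / 1000
= 25.81 GPa

25.81


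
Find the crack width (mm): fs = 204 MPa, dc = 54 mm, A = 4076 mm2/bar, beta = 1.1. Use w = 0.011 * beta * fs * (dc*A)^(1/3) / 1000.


w = 0.011 * beta * fs * (dc * A)^(1/3) / 1000
= 0.011 * 1.1 * 204 * (54 * 4076)^(1/3) / 1000
= 0.149 mm

0.149


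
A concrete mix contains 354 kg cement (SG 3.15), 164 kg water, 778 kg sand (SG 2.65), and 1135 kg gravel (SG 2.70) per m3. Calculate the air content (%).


Vol cement = 354 / (3.15 * 1000) = 0.112381 m3
Vol water = 164 / 1000 = 0.164 m3
Vol sand = 778 / (2.65 * 1000) = 0.293585 m3
Vol gravel = 1135 / (2.70 * 1000) = 0.42037 m3
Total solid + water volume = 0.990336 m3
Air = (1 - 0.990336) * 100 = 0.97%

0.97


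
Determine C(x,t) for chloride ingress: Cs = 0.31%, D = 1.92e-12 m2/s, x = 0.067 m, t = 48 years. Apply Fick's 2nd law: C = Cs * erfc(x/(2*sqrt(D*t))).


t_seconds = 48 * 365.25 * 24 * 3600 = 1514764800.0 s
arg = 0.067 / (2 * sqrt(1.92e-12 * 1514764800.0))
= 0.6212
erfc(0.6212) = 0.3797
C = 0.31 * 0.3797 = 0.1177%

0.1177


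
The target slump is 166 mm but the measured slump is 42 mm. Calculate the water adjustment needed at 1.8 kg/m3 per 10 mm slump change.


Difference = 166 - 42 = 124 mm
Water adjustment = 124 * 1.8 / 10 = 22.3 kg/m3

22.3


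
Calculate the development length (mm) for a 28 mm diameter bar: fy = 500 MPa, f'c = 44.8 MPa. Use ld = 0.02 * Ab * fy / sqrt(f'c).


Ab = pi * 28^2 / 4 = 615.752 mm2
ld = 0.02 * 615.752 * 500 / sqrt(44.8)
= 920.0 mm

920.0


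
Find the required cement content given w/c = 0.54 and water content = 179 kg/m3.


Cement = water / (w/c)
= 179 / 0.54
= 331.5 kg/m3

331.5


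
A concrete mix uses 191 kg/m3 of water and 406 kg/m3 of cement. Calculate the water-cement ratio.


w/c = water / cement
w/c = 191 / 406 = 0.47

0.47


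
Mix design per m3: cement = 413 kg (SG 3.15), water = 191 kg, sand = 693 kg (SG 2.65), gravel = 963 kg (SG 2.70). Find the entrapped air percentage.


Vol cement = 413 / (3.15 * 1000) = 0.131111 m3
Vol water = 191 / 1000 = 0.191 m3
Vol sand = 693 / (2.65 * 1000) = 0.261509 m3
Vol gravel = 963 / (2.70 * 1000) = 0.356667 m3
Total solid + water volume = 0.940287 m3
Air = (1 - 0.940287) * 100 = 5.97%

5.97


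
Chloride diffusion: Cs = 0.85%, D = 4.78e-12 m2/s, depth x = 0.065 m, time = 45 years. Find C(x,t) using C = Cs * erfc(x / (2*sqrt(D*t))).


t_seconds = 45 * 365.25 * 24 * 3600 = 1420092000.0 s
arg = 0.065 / (2 * sqrt(4.78e-12 * 1420092000.0))
= 0.3945
erfc(0.3945) = 0.5769
C = 0.85 * 0.5769 = 0.4904%

0.4904


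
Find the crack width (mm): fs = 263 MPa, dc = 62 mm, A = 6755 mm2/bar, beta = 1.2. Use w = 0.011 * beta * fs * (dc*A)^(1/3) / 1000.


w = 0.011 * beta * fs * (dc * A)^(1/3) / 1000
= 0.011 * 1.2 * 263 * (62 * 6755)^(1/3) / 1000
= 0.26 mm

0.26


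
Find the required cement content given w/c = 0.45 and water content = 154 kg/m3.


Cement = water / (w/c)
= 154 / 0.45
= 342.2 kg/m3

342.2


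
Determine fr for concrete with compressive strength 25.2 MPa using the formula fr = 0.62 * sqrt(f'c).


fr = 0.62 * sqrt(25.2)
= 3.112 MPa

3.112


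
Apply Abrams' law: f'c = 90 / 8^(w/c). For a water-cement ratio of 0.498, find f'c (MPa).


f'c = 90 / 8^0.498
= 90 / 2.817
= 31.95 MPa

31.95


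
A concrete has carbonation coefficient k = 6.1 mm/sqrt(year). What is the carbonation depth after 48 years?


depth = k * sqrt(t)
= 6.1 * sqrt(48)
= 42.26 mm

42.26


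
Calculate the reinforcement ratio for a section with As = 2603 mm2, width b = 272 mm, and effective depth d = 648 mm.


rho = As / (b * d)
= 2603 / (272 * 648)
= 0.0148

0.0148


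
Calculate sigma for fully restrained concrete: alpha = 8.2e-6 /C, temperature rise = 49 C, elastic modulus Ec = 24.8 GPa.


sigma = alpha * dT * Ec
= 8.2e-6 * 49 * 24.8 * 1000
= 9.965 MPa

9.965


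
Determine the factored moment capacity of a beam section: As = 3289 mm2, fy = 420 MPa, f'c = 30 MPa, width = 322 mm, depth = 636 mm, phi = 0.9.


a = As * fy / (0.85 * f'c * b)
= 3289 * 420 / (0.85 * 30 * 322)
= 168.2353 mm
Mn = As * fy * (d - a/2) / 10^6
= 762.3592 kN-m
phi*Mn = 0.9 * 762.3592 = 686.12 kN-m

686.12


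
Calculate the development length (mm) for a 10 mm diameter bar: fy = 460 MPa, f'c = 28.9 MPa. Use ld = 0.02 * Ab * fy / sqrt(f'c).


Ab = pi * 10^2 / 4 = 78.54 mm2
ld = 0.02 * 78.54 * 460 / sqrt(28.9)
= 134.4 mm

134.4


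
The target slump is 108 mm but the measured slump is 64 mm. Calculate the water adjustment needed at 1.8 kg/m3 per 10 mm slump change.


Difference = 108 - 64 = 44 mm
Water adjustment = 44 * 1.8 / 10 = 7.9 kg/m3

7.9


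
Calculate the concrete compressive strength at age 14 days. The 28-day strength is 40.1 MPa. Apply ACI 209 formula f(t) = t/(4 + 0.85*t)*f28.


f(14) = 14 / (4 + 0.85 * 14) * 40.1
= 14 / 15.9 * 40.1
= 35.31 MPa

35.31


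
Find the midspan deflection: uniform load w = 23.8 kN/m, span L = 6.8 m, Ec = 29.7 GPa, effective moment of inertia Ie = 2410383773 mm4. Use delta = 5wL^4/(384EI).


Convert: L = 6.8 m = 6800 mm, Ec = 29.7 GPa = 29700 MPa
delta = 5 * 23.8 * 6800^4 / (384 * 29700 * 2410383773)
= 9.26 mm

9.26


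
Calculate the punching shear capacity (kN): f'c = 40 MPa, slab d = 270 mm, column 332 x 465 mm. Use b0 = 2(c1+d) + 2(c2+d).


b0 = 2*(332 + 270) + 2*(465 + 270) = 2674 mm
Vc = 0.33 * sqrt(40) * 2674 * 270 / 1000
= 1506.85 kN

1506.85


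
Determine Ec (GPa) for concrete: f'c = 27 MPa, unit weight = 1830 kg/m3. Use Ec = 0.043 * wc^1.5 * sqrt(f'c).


Ec = 0.043 * 1830^1.5 * sqrt(27) / 1000
= 17.49 GPa

17.49


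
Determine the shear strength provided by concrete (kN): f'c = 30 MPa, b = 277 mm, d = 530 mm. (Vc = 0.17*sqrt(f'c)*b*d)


Vc = 0.17 * sqrt(30) * 277 * 530 / 1000
= 136.7 kN

136.7


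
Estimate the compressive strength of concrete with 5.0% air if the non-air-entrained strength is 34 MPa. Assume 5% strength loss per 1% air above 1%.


Strength loss = (5.0 - 1) * 5 = 20.0%
f'c = 34 * (1 - 20.0/100)
= 27.2 MPa

27.2


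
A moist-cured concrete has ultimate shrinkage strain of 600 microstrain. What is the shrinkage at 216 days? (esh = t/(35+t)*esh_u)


esh(216) = 216 / (35 + 216) * 600
= 216 / 251 * 600
= 516.3 microstrain

516.3


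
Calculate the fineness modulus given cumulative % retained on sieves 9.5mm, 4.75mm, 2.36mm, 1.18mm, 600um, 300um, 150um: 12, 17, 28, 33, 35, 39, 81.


FM = sum(cumulative % retained) / 100
= 245 / 100
= 2.45

2.45


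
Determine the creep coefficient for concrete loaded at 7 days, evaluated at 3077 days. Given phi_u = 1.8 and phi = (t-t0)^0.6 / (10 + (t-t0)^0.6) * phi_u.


dt = 3077 - 7 = 3070
phi = 3070^0.6 / (10 + 3070^0.6) * 1.8
= 1.665

1.665


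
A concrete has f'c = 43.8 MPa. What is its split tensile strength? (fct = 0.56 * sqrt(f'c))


fct = 0.56 * sqrt(43.8)
= 0.56 * 6.618
= 3.706 MPa

3.706


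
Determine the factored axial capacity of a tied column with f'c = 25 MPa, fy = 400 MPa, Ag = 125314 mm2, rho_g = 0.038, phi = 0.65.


Ast = rho * Ag = 0.038 * 125314 = 4761.932 mm2
phi*Pn = 0.65 * 0.80 * (0.85 * 25 * (125314 - 4761.932) + 400 * 4761.932) / 1000
= 2322.58 kN

2322.58


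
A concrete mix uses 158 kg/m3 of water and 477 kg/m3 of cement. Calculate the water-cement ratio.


w/c = water / cement
w/c = 158 / 477 = 0.331

0.331


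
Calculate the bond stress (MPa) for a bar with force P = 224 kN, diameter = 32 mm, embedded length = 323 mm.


u = P / (pi * db * ld)
= 224 * 1000 / (pi * 32 * 323)
= 6.898 MPa

6.898


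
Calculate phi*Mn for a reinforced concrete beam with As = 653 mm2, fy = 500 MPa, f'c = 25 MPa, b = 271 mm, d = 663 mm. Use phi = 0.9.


a = As * fy / (0.85 * f'c * b)
= 653 * 500 / (0.85 * 25 * 271)
= 56.6963 mm
Mn = As * fy * (d - a/2) / 10^6
= 207.2138 kN-m
phi*Mn = 0.9 * 207.2138 = 186.49 kN-m

186.49


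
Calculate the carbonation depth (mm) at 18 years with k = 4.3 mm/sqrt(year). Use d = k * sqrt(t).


depth = k * sqrt(t)
= 4.3 * sqrt(18)
= 18.24 mm

18.24


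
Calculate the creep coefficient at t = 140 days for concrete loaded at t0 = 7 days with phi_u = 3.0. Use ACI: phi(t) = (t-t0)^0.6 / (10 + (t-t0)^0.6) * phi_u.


dt = 140 - 7 = 133
phi = 133^0.6 / (10 + 133^0.6) * 3.0
= 1.959

1.959


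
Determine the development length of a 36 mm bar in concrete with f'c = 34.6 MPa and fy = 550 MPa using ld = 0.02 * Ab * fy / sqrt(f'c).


Ab = pi * 36^2 / 4 = 1017.876 mm2
ld = 0.02 * 1017.876 * 550 / sqrt(34.6)
= 1903.5 mm

1903.5


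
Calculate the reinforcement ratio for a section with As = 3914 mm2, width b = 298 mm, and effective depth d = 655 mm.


rho = As / (b * d)
= 3914 / (298 * 655)
= 0.0201

0.0201


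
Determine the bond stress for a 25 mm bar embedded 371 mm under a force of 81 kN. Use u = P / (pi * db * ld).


u = P / (pi * db * ld)
= 81 * 1000 / (pi * 25 * 371)
= 2.78 MPa

2.78


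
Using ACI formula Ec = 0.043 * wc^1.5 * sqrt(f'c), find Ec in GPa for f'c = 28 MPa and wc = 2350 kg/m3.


Ec = 0.043 * 2350^1.5 * sqrt(28) / 1000
= 25.92 GPa

25.92


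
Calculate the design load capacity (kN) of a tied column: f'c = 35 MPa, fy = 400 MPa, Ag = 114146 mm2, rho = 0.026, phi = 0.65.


Ast = rho * Ag = 0.026 * 114146 = 2967.796 mm2
phi*Pn = 0.65 * 0.80 * (0.85 * 35 * (114146 - 2967.796) + 400 * 2967.796) / 1000
= 2337.23 kN

2337.23


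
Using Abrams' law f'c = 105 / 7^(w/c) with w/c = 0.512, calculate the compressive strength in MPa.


f'c = 105 / 7^0.512
= 105 / 2.708
= 38.77 MPa

38.77


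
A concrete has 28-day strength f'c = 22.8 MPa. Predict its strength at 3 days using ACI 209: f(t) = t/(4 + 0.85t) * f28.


f(3) = 3 / (4 + 0.85 * 3) * 22.8
= 3 / 6.55 * 22.8
= 10.44 MPa

10.44


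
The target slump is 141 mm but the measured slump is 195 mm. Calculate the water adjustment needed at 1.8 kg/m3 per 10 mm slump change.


Difference = 141 - 195 = -54 mm
Water adjustment = -54 * 1.8 / 10 = -9.7 kg/m3

-9.7


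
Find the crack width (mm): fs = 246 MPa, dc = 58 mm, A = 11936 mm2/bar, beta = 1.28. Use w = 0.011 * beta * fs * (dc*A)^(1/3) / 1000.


w = 0.011 * beta * fs * (dc * A)^(1/3) / 1000
= 0.011 * 1.28 * 246 * (58 * 11936)^(1/3) / 1000
= 0.306 mm

0.306


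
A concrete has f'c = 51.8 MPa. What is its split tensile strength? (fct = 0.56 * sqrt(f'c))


fct = 0.56 * sqrt(51.8)
= 0.56 * 7.197
= 4.03 MPa

4.03


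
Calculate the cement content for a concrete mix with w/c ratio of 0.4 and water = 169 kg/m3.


Cement = water / (w/c)
= 169 / 0.4
= 422.5 kg/m3

422.5


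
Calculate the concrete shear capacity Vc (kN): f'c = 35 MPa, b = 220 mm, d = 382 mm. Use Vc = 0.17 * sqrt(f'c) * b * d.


Vc = 0.17 * sqrt(35) * 220 * 382 / 1000
= 84.52 kN

84.52


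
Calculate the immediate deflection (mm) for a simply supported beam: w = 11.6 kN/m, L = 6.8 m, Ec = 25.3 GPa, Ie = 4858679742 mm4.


Convert: L = 6.8 m = 6800 mm, Ec = 25.3 GPa = 25300 MPa
delta = 5 * 11.6 * 6800^4 / (384 * 25300 * 4858679742)
= 2.63 mm

2.63


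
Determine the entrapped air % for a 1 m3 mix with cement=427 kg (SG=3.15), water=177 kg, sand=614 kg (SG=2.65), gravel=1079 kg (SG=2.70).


Vol cement = 427 / (3.15 * 1000) = 0.135556 m3
Vol water = 177 / 1000 = 0.177 m3
Vol sand = 614 / (2.65 * 1000) = 0.231698 m3
Vol gravel = 1079 / (2.70 * 1000) = 0.39963 m3
Total solid + water volume = 0.943883 m3
Air = (1 - 0.943883) * 100 = 5.61%

5.61


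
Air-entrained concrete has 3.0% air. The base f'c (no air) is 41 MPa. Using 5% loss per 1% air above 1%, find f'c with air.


Strength loss = (3.0 - 1) * 5 = 10.0%
f'c = 41 * (1 - 10.0/100)
= 36.9 MPa

36.9


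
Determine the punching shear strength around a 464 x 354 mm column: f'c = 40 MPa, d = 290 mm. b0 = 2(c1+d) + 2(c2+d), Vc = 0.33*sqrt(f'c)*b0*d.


b0 = 2*(464 + 290) + 2*(354 + 290) = 2796 mm
Vc = 0.33 * sqrt(40) * 2796 * 290 / 1000
= 1692.31 kN

1692.31


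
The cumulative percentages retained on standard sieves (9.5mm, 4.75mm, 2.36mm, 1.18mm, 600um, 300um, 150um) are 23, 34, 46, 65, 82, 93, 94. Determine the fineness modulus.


FM = sum(cumulative % retained) / 100
= 437 / 100
= 4.37

4.37


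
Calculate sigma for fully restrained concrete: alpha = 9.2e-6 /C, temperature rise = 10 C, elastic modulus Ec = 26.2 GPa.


sigma = alpha * dT * Ec
= 9.2e-6 * 10 * 26.2 * 1000
= 2.41 MPa

2.41


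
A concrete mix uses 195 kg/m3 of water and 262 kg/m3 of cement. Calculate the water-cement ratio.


w/c = water / cement
w/c = 195 / 262 = 0.744

0.744


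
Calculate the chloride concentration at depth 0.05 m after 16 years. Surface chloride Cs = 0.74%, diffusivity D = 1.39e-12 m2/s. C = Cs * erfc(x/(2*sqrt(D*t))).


t_seconds = 16 * 365.25 * 24 * 3600 = 504921600.0 s
arg = 0.05 / (2 * sqrt(1.39e-12 * 504921600.0))
= 0.9437
erfc(0.9437) = 0.182
C = 0.74 * 0.182 = 0.1347%

0.1347


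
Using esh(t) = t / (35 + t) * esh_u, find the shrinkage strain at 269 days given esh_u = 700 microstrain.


esh(269) = 269 / (35 + 269) * 700
= 269 / 304 * 700
= 619.4 microstrain

619.4


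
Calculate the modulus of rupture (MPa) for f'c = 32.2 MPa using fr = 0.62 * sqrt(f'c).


fr = 0.62 * sqrt(32.2)
= 3.518 MPa

3.518


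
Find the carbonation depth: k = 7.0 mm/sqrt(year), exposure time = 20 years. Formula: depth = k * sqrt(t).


depth = k * sqrt(t)
= 7.0 * sqrt(20)
= 31.3 mm

31.3


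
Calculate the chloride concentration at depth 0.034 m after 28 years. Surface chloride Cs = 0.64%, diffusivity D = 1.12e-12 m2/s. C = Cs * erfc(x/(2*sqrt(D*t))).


t_seconds = 28 * 365.25 * 24 * 3600 = 883612800.0 s
arg = 0.034 / (2 * sqrt(1.12e-12 * 883612800.0))
= 0.5404
erfc(0.5404) = 0.4447
C = 0.64 * 0.4447 = 0.2846%

0.2846


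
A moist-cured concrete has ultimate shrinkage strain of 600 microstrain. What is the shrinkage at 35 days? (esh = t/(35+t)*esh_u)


esh(35) = 35 / (35 + 35) * 600
= 35 / 70 * 600
= 300.0 microstrain

300.0


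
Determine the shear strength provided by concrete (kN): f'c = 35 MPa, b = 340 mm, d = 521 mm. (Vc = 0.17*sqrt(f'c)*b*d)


Vc = 0.17 * sqrt(35) * 340 * 521 / 1000
= 178.16 kN

178.16


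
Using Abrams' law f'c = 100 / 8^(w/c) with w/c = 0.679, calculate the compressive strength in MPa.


f'c = 100 / 8^0.679
= 100 / 4.104
= 24.37 MPa

24.37


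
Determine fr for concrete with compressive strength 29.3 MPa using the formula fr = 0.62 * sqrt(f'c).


fr = 0.62 * sqrt(29.3)
= 3.356 MPa

3.356


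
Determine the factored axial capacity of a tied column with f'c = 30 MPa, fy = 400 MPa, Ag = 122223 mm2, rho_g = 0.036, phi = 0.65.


Ast = rho * Ag = 0.036 * 122223 = 4400.028 mm2
phi*Pn = 0.65 * 0.80 * (0.85 * 30 * (122223 - 4400.028) + 400 * 4400.028) / 1000
= 2477.54 kN

2477.54


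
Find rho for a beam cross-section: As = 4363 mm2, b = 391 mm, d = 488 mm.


rho = As / (b * d)
= 4363 / (391 * 488)
= 0.0229

0.0229


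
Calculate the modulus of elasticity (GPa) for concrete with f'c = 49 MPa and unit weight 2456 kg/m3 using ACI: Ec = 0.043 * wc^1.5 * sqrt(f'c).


Ec = 0.043 * 2456^1.5 * sqrt(49) / 1000
= 36.64 GPa

36.64


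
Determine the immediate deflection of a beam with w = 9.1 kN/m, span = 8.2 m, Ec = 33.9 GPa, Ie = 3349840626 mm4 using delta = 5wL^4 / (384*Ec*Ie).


Convert: L = 8.2 m = 8200 mm, Ec = 33.9 GPa = 33900 MPa
delta = 5 * 9.1 * 8200^4 / (384 * 33900 * 3349840626)
= 4.72 mm

4.72


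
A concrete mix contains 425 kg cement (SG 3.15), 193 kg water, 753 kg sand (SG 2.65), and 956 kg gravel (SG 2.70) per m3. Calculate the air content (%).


Vol cement = 425 / (3.15 * 1000) = 0.134921 m3
Vol water = 193 / 1000 = 0.193 m3
Vol sand = 753 / (2.65 * 1000) = 0.284151 m3
Vol gravel = 956 / (2.70 * 1000) = 0.354074 m3
Total solid + water volume = 0.966146 m3
Air = (1 - 0.966146) * 100 = 3.39%

3.39


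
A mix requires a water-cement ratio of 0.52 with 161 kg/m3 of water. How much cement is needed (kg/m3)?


Cement = water / (w/c)
= 161 / 0.52
= 309.6 kg/m3

309.6


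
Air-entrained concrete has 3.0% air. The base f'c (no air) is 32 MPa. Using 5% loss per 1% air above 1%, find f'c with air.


Strength loss = (3.0 - 1) * 5 = 10.0%
f'c = 32 * (1 - 10.0/100)
= 28.8 MPa

28.8


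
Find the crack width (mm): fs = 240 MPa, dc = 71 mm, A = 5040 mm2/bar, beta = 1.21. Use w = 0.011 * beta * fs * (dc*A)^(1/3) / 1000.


w = 0.011 * beta * fs * (dc * A)^(1/3) / 1000
= 0.011 * 1.21 * 240 * (71 * 5040)^(1/3) / 1000
= 0.227 mm

0.227


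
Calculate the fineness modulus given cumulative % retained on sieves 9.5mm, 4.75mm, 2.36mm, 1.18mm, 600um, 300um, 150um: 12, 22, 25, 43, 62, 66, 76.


FM = sum(cumulative % retained) / 100
= 306 / 100
= 3.06

3.06


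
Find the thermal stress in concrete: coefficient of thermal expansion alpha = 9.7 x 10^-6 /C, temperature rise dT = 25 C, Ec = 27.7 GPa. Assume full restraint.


sigma = alpha * dT * Ec
= 9.7e-6 * 25 * 27.7 * 1000
= 6.717 MPa

6.717


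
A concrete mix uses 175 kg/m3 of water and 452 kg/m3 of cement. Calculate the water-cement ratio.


w/c = water / cement
w/c = 175 / 452 = 0.387

0.387


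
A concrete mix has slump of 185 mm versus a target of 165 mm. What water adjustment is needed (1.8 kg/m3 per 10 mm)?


Difference = 165 - 185 = -20 mm
Water adjustment = -20 * 1.8 / 10 = -3.6 kg/m3

-3.6


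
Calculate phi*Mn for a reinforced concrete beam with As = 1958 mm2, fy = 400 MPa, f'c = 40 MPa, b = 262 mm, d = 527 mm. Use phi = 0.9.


a = As * fy / (0.85 * f'c * b)
= 1958 * 400 / (0.85 * 40 * 262)
= 87.921 mm
Mn = As * fy * (d - a/2) / 10^6
= 378.3165 kN-m
phi*Mn = 0.9 * 378.3165 = 340.48 kN-m

340.48


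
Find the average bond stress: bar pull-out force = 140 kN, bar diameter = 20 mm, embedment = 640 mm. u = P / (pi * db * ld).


u = P / (pi * db * ld)
= 140 * 1000 / (pi * 20 * 640)
= 3.482 MPa

3.482


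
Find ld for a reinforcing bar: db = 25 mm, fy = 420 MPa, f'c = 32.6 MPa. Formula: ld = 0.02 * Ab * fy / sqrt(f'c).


Ab = pi * 25^2 / 4 = 490.874 mm2
ld = 0.02 * 490.874 * 420 / sqrt(32.6)
= 722.2 mm

722.2


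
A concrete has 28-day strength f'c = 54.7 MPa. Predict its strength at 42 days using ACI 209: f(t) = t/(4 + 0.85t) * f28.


f(42) = 42 / (4 + 0.85 * 42) * 54.7
= 42 / 39.7 * 54.7
= 57.87 MPa

57.87


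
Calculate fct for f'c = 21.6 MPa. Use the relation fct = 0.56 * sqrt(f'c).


fct = 0.56 * sqrt(21.6)
= 0.56 * 4.648
= 2.603 MPa

2.603
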